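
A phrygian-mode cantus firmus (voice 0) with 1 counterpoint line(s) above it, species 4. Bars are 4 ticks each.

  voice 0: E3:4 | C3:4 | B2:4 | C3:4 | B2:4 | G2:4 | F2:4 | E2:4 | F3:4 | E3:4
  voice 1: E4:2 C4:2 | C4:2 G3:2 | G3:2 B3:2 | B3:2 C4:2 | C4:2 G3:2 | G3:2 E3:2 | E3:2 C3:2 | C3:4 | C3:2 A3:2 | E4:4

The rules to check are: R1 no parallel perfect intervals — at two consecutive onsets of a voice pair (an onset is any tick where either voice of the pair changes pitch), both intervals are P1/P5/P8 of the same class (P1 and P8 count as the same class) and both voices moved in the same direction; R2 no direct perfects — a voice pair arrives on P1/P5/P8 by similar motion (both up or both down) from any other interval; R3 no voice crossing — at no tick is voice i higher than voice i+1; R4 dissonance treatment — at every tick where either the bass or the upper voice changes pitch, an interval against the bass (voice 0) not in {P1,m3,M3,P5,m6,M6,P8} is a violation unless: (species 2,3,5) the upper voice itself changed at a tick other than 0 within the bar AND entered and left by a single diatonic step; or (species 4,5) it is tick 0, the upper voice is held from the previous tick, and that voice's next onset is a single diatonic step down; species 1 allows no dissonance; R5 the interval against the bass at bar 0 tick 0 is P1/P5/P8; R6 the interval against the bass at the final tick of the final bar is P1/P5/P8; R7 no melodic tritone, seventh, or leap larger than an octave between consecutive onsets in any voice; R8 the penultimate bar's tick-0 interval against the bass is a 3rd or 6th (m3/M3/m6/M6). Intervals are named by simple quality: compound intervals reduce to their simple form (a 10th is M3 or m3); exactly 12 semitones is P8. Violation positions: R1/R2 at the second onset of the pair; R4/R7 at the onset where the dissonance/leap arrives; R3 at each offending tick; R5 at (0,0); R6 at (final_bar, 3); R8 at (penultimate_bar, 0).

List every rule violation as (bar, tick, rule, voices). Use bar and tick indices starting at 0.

bar 0: v0=E3 v1=E4 downbeat P8
bar 1: v0=C3 v1=C4 downbeat P8
bar 2: v0=B2 v1=G3 downbeat m6
bar 3: v0=C3 v1=B3 downbeat M7
bar 4: v0=B2 v1=C4 downbeat m2
bar 5: v0=G2 v1=G3 downbeat P8
bar 6: v0=F2 v1=E3 downbeat M7
bar 7: v0=E2 v1=C3 downbeat m6
bar 8: v0=F3 v1=C3 downbeat P4
bar 9: v0=E3 v1=E4 downbeat P8
  -> R4 @ bar 3 tick 0 v(0, 1): C3/B3 M7 untreated
  -> R4 @ bar 4 tick 0 v(0, 1): B2/C4 m2 untreated
  -> R4 @ bar 6 tick 0 v(0, 1): F2/E3 M7 untreated
  -> R3 @ bar 8 tick 0 v(0, 1): F3 above C3
  -> R4 @ bar 8 tick 0 v(0, 1): F3/C3 P4 untreated
  -> R7 @ bar 8 tick 0 v(0,): E2->F3 leap 13st
  -> R8 @ bar 8 tick 0 v(0, 1): penult P4 not 3rd/6th
  -> R3 @ bar 8 tick 1 v(0, 1): F3 above C3

(3, 0, R4, (0, 1))
(4, 0, R4, (0, 1))
(6, 0, R4, (0, 1))
(8, 0, R3, (0, 1))
(8, 0, R4, (0, 1))
(8, 0, R7, (0,))
(8, 0, R8, (0, 1))
(8, 1, R3, (0, 1))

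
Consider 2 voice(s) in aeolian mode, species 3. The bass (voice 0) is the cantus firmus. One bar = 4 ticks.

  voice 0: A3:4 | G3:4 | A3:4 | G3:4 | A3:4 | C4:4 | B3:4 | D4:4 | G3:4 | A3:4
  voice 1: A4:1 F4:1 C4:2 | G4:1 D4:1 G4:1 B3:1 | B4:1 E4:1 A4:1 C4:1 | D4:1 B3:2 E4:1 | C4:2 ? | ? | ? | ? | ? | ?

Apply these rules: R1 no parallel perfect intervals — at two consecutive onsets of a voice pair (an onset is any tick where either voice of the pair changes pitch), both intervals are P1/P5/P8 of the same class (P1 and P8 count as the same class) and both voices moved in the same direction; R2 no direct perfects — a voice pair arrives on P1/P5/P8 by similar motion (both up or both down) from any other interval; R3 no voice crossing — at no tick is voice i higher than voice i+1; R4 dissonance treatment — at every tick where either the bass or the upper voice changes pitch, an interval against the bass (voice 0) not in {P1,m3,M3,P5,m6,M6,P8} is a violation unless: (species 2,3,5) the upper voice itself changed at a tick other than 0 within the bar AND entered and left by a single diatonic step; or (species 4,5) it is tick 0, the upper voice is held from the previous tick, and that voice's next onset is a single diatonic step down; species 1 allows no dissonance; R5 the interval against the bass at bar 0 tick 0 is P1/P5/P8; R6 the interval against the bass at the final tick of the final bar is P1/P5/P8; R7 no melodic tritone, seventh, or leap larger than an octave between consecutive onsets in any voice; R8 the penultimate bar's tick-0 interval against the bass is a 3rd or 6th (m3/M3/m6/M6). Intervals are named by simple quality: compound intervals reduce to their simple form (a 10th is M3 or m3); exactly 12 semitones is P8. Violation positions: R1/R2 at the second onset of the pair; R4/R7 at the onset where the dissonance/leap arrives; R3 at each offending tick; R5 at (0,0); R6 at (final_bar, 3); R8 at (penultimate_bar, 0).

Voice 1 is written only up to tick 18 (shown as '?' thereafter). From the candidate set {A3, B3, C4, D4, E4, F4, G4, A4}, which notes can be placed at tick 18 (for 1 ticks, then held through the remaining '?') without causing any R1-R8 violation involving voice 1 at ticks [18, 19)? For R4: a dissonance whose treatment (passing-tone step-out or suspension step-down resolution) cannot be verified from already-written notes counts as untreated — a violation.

{A3, A4, C4, E4, F4}

A3: legal
B3: violates R4
C4: legal
D4: violates R4
E4: legal
F4: legal
G4: violates R4
A4: legal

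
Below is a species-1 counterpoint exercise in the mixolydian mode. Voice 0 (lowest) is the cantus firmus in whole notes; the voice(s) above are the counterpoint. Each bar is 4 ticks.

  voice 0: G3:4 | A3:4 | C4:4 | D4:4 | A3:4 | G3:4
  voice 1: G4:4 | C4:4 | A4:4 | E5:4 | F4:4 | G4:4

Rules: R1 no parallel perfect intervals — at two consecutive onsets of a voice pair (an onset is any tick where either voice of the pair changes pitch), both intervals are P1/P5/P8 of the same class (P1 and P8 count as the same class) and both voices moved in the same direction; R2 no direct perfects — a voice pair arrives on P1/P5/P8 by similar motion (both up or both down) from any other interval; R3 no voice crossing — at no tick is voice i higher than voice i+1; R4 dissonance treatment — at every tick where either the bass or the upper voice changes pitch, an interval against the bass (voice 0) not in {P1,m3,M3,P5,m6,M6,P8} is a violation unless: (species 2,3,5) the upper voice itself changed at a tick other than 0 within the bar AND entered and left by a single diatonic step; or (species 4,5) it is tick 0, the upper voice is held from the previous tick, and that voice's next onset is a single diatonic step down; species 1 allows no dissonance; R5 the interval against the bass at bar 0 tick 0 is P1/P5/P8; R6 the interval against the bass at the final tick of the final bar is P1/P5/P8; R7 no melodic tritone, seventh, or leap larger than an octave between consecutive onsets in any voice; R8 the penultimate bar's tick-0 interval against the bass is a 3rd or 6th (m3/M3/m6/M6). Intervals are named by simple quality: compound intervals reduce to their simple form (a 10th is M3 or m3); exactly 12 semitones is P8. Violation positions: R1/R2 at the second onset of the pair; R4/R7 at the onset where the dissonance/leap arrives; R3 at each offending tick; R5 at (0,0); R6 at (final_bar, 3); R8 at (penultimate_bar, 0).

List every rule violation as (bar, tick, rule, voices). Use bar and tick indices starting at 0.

bar 0: v0=G3 v1=G4 downbeat P8
bar 1: v0=A3 v1=C4 downbeat m3
bar 2: v0=C4 v1=A4 downbeat M6
bar 3: v0=D4 v1=E5 downbeat M2
bar 4: v0=A3 v1=F4 downbeat m6
bar 5: v0=G3 v1=G4 downbeat P8
  -> R4 @ bar 3 tick 0 v(0, 1): D4/E5 M2 untreated
  -> R7 @ bar 4 tick 0 v(1,): E5->F4 leap 11st

(3, 0, R4, (0, 1))
(4, 0, R7, (1,))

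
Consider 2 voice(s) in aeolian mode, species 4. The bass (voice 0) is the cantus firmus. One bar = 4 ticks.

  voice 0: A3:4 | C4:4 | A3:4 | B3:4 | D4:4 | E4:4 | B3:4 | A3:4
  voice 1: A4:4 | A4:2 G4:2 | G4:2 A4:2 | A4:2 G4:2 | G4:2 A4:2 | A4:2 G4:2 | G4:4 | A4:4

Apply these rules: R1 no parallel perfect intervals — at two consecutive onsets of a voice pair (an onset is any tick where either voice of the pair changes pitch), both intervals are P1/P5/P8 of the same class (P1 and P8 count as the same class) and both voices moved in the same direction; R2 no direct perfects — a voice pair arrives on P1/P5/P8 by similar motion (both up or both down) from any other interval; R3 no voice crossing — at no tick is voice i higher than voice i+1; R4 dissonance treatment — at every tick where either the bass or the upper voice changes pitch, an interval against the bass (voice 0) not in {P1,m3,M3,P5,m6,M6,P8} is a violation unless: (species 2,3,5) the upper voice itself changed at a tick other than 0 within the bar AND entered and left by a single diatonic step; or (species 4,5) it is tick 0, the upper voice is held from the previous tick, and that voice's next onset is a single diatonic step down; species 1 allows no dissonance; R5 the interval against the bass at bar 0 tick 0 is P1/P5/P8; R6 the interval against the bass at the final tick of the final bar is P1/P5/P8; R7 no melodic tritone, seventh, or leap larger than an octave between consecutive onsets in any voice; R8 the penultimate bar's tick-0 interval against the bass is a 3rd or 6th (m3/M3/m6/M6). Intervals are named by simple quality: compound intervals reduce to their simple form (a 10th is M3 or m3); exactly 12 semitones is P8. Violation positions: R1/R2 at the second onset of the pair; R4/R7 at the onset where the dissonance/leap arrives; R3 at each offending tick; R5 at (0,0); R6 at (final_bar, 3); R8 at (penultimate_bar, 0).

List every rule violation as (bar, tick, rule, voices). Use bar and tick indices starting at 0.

(2, 0, R4, (0, 1))
(4, 0, R4, (0, 1))

bar 0: v0=A3 v1=A4 downbeat P8
bar 1: v0=C4 v1=A4 downbeat M6
bar 2: v0=A3 v1=G4 downbeat m7
bar 3: v0=B3 v1=A4 downbeat m7
bar 4: v0=D4 v1=G4 downbeat P4
bar 5: v0=E4 v1=A4 downbeat P4
bar 6: v0=B3 v1=G4 downbeat m6
bar 7: v0=A3 v1=A4 downbeat P8
  -> R4 @ bar 2 tick 0 v(0, 1): A3/G4 m7 untreated
  -> R4 @ bar 4 tick 0 v(0, 1): D4/G4 P4 untreated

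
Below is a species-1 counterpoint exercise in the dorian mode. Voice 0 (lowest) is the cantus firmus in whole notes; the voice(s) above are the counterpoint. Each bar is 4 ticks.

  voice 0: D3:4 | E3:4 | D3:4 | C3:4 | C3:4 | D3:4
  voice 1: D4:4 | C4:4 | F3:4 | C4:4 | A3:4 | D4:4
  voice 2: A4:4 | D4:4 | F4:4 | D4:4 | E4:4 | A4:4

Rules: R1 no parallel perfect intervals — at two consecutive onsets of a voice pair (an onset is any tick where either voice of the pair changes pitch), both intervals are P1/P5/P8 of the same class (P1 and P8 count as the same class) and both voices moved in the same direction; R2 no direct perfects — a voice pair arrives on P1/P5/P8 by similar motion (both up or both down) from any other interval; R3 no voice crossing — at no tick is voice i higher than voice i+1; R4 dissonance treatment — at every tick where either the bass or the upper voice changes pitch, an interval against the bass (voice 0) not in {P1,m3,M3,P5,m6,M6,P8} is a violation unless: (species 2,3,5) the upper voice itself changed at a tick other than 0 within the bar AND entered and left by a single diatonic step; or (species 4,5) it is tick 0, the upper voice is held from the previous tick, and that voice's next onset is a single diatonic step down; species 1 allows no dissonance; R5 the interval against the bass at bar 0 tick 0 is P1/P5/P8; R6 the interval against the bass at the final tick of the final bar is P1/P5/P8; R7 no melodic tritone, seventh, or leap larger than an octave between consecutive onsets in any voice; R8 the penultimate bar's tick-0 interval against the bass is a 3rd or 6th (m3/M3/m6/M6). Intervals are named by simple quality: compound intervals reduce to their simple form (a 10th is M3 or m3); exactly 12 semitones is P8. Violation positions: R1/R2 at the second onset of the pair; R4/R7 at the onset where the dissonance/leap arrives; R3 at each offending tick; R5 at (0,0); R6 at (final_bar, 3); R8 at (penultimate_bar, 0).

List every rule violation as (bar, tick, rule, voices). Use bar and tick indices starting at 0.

(1, 0, R4, (0, 2))
(3, 0, R4, (0, 2))
(5, 0, R1, (1, 2))
(5, 0, R2, (0, 1))
(5, 0, R2, (0, 2))

bar 0: v0=D3 v1=D4 v2=A4 downbeat P5
bar 1: v0=E3 v1=C4 v2=D4 downbeat m7
bar 2: v0=D3 v1=F3 v2=F4 downbeat m3
bar 3: v0=C3 v1=C4 v2=D4 downbeat M2
bar 4: v0=C3 v1=A3 v2=E4 downbeat M3
bar 5: v0=D3 v1=D4 v2=A4 downbeat P5
  -> R4 @ bar 1 tick 0 v(0, 2): E3/D4 m7 untreated
  -> R4 @ bar 3 tick 0 v(0, 2): C3/D4 M2 untreated
  -> R1 @ bar 5 tick 0 v(1, 2): A3/E4 P5 -> D4/A4 P5 similar
  -> R2 @ bar 5 tick 0 v(0, 1): C3/A3 M6 -> D3/D4 P8 similar
  -> R2 @ bar 5 tick 0 v(0, 2): C3/E4 M3 -> D3/A4 P5 similar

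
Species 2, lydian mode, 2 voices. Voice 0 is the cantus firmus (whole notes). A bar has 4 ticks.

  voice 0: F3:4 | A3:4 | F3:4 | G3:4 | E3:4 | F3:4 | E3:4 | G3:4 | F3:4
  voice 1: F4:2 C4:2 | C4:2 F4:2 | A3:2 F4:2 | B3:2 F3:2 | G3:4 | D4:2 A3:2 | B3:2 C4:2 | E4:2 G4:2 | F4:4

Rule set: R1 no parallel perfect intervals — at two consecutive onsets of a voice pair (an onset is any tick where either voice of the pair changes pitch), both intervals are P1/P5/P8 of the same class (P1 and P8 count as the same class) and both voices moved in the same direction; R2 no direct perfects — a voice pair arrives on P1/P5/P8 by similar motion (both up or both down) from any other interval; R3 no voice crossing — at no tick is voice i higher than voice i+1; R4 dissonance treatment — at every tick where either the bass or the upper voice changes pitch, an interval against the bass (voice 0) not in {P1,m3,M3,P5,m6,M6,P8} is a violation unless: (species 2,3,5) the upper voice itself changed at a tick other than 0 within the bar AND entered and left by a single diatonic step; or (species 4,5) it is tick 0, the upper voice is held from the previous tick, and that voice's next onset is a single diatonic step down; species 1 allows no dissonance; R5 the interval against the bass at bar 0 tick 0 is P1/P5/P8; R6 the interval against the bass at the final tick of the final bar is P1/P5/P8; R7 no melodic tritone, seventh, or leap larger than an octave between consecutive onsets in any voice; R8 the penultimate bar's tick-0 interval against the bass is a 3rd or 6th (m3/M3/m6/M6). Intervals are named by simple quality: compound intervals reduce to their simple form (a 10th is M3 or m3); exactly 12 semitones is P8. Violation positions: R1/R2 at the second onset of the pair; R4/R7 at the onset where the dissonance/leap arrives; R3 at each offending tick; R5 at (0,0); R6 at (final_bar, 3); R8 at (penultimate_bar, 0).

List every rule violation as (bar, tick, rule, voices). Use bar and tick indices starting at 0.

(3, 0, R7, (1,))
(3, 2, R3, (0, 1))
(3, 2, R4, (0, 1))
(3, 2, R7, (1,))
(3, 3, R3, (0, 1))
(8, 0, R1, (0, 1))

bar 0: v0=F3 v1=F4 downbeat P8
bar 1: v0=A3 v1=C4 downbeat m3
bar 2: v0=F3 v1=A3 downbeat M3
bar 3: v0=G3 v1=B3 downbeat M3
bar 4: v0=E3 v1=G3 downbeat m3
bar 5: v0=F3 v1=D4 downbeat M6
bar 6: v0=E3 v1=B3 downbeat P5
bar 7: v0=G3 v1=E4 downbeat M6
bar 8: v0=F3 v1=F4 downbeat P8
  -> R7 @ bar 3 tick 0 v(1,): F4->B3 leap 6st
  -> R3 @ bar 3 tick 2 v(0, 1): G3 above F3
  -> R4 @ bar 3 tick 2 v(0, 1): G3/F3 M2 untreated
  -> R7 @ bar 3 tick 2 v(1,): B3->F3 leap 6st
  -> R3 @ bar 3 tick 3 v(0, 1): G3 above F3
  -> R1 @ bar 8 tick 0 v(0, 1): G3/G4 P8 -> F3/F4 P8 similar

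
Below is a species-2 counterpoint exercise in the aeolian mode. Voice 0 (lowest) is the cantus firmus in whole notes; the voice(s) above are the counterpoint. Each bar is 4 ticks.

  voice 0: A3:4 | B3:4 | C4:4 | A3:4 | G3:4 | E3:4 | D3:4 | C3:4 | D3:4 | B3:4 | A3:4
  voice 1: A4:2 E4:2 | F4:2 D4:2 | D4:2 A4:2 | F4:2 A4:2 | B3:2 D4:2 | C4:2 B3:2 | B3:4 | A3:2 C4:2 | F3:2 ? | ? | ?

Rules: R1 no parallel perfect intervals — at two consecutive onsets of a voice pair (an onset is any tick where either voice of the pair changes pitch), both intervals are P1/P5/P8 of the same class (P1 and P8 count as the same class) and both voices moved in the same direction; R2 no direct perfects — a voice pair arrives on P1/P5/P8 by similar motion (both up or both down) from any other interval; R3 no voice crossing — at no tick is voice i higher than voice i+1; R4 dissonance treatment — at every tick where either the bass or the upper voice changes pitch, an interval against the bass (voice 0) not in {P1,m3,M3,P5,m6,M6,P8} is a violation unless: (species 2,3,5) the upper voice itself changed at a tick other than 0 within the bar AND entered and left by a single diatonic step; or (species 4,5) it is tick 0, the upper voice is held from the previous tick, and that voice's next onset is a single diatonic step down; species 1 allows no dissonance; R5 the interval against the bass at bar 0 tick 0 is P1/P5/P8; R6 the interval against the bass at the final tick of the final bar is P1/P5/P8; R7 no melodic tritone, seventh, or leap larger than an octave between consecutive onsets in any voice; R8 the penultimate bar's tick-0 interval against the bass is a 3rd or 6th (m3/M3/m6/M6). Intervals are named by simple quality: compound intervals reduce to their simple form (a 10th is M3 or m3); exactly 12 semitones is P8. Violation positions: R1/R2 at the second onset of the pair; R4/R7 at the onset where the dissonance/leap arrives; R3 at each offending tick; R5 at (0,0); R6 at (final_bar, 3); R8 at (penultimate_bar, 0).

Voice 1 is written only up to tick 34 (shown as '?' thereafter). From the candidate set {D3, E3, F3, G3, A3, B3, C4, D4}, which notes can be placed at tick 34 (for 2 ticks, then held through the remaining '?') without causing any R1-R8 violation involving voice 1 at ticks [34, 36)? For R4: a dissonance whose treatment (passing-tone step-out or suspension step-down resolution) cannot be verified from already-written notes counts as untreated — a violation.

{A3, D3, D4, F3}

D3: legal
E3: violates R4
F3: legal
G3: violates R4
A3: legal
B3: violates R7
C4: violates R4
D4: legal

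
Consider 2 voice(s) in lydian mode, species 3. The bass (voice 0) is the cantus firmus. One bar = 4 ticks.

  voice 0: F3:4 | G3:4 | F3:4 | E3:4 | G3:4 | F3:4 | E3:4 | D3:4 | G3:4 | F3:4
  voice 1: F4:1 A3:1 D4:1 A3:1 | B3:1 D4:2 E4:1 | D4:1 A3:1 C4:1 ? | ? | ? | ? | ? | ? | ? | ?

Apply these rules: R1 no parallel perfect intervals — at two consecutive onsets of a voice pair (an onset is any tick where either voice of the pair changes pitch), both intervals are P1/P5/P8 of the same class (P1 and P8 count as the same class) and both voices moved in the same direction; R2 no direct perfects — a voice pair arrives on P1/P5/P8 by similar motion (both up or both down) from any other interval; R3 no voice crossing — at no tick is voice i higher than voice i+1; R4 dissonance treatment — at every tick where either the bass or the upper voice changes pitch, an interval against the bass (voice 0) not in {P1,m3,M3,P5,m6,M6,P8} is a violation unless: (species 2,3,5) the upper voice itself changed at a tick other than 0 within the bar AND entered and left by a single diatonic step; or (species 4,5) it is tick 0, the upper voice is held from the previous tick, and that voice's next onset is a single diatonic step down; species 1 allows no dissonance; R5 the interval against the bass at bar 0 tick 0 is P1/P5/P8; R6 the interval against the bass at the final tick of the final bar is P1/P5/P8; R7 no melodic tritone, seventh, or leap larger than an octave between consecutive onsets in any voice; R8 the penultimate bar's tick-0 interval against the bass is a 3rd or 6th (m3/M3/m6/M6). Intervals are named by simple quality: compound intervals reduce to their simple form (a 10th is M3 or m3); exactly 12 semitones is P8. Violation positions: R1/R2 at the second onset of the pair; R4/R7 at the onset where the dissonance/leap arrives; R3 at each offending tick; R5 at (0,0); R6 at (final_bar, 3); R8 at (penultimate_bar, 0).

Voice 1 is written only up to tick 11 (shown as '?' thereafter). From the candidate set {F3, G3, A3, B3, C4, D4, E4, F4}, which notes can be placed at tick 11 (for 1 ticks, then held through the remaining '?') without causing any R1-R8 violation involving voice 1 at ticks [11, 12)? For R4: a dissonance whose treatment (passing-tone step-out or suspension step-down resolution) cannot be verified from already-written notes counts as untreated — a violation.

F3: legal
G3: violates R4
A3: legal
B3: violates R4
C4: legal
D4: legal
E4: violates R4
F4: legal

{A3, C4, D4, F3, F4}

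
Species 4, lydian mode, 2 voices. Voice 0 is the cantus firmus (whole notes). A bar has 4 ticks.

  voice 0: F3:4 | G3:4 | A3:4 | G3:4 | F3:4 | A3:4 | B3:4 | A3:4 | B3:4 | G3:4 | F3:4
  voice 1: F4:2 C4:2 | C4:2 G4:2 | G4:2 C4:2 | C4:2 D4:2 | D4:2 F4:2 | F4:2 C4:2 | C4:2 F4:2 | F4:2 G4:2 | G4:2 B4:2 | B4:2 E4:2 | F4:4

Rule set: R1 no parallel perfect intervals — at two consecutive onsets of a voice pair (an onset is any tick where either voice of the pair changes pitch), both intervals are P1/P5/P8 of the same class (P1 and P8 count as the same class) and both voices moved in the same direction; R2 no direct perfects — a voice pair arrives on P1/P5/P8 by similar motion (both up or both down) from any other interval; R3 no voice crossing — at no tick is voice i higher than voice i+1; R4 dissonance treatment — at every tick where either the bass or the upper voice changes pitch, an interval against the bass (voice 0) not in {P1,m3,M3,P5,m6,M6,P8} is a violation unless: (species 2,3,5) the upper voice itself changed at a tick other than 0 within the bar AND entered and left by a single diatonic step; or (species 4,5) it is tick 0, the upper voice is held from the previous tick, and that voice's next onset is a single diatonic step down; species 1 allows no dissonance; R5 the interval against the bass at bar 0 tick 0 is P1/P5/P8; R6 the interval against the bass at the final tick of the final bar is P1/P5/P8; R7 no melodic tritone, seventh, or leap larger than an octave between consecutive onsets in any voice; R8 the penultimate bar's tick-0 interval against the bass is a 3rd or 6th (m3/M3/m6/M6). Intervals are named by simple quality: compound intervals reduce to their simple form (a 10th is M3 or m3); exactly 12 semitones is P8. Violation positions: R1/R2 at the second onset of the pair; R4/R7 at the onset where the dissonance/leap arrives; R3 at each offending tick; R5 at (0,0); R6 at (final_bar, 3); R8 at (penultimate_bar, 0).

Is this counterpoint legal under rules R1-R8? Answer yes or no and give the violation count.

bar 0: v0=F3 v1=F4 (P8)
bar 1: v0=G3 v1=C4 (P4)
bar 2: v0=A3 v1=G4 (m7)
bar 3: v0=G3 v1=C4 (P4)
bar 4: v0=F3 v1=D4 (M6)
bar 5: v0=A3 v1=F4 (m6)
bar 6: v0=B3 v1=C4 (m2)
bar 7: v0=A3 v1=F4 (m6)
bar 8: v0=B3 v1=G4 (m6)
bar 9: v0=G3 v1=B4 (M3)
bar 10: v0=F3 v1=F4 (P8)
  R4 @ bar1.0: G3/C4 P4 untreated
  R4 @ bar2.0: A3/G4 m7 untreated
  R4 @ bar3.0: G3/C4 P4 untreated
  R4 @ bar6.0: B3/C4 m2 untreated
  R4 @ bar6.2: B3/F4 TT untreated
  R4 @ bar7.2: A3/G4 m7 untreated

No (6 violations)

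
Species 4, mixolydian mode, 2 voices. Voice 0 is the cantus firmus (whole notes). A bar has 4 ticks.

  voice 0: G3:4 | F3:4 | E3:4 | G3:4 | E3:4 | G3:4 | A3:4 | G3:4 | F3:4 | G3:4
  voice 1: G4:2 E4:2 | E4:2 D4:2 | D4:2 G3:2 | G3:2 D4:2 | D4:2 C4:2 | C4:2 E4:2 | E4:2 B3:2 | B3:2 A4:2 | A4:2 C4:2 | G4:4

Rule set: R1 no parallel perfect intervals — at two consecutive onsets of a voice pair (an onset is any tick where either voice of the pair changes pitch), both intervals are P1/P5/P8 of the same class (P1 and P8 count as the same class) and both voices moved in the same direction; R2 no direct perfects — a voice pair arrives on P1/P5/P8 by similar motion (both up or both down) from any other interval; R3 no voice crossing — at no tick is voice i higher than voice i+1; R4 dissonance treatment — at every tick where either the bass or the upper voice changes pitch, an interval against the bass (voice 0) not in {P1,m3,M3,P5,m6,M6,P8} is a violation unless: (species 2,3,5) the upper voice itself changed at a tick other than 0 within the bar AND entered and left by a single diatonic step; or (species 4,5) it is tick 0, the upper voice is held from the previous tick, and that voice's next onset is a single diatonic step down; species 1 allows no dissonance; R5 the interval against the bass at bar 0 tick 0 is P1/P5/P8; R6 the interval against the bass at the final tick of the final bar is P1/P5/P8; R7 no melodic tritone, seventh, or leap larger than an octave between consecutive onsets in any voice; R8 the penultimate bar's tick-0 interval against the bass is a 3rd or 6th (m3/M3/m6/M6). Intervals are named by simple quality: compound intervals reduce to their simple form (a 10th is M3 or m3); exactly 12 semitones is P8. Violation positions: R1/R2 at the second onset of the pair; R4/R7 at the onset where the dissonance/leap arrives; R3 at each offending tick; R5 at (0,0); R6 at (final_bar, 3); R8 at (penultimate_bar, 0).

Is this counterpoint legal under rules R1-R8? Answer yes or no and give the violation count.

bar 0: v0=G3 v1=G4 (P8)
bar 1: v0=F3 v1=E4 (M7)
bar 2: v0=E3 v1=D4 (m7)
bar 3: v0=G3 v1=G3 (P1)
bar 4: v0=E3 v1=D4 (m7)
bar 5: v0=G3 v1=C4 (P4)
bar 6: v0=A3 v1=E4 (P5)
bar 7: v0=G3 v1=B3 (M3)
bar 8: v0=F3 v1=A4 (M3)
bar 9: v0=G3 v1=G4 (P8)
  R4 @ bar2.0: E3/D4 m7 untreated
  R4 @ bar5.0: G3/C4 P4 untreated
  R4 @ bar6.2: A3/B3 M2 untreated
  R4 @ bar7.2: G3/A4 M2 untreated
  R7 @ bar7.2: B3->A4 leap 10st
  R2 @ bar9.0: F3/C4 P5 -> G3/G4 P8 similar

No (6 violations)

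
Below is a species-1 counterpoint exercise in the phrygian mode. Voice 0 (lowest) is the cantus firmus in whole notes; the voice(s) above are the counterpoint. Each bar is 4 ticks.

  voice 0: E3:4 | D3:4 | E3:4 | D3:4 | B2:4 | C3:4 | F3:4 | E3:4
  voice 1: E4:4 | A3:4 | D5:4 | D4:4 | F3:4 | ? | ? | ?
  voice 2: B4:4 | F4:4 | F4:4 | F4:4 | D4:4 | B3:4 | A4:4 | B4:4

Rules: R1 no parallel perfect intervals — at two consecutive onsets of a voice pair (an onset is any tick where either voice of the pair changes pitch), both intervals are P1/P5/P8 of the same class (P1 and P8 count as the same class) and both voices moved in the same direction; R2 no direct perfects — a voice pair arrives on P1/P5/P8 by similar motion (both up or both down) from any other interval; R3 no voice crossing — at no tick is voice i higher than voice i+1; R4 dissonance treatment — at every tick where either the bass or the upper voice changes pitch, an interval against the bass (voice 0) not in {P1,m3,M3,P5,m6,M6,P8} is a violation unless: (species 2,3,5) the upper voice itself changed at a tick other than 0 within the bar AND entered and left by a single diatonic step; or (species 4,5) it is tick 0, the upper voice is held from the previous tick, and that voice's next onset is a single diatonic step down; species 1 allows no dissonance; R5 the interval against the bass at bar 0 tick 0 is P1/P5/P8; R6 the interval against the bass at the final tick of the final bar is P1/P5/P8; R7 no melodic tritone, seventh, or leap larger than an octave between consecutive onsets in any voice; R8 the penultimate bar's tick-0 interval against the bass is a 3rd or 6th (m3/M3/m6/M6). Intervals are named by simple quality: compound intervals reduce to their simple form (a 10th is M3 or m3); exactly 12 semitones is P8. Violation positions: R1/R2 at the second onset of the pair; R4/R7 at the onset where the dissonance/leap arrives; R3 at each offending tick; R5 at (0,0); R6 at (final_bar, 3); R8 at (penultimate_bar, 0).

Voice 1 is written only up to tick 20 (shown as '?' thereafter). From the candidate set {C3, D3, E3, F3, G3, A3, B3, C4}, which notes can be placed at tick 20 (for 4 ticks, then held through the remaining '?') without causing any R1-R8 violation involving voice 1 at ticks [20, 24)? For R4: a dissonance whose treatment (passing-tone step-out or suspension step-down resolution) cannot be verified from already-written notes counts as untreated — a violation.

C3: legal
D3: violates R4
E3: violates R2
F3: violates R4
G3: violates R2
A3: legal
B3: violates R4,R7
C4: violates R2,R3

{A3, C3}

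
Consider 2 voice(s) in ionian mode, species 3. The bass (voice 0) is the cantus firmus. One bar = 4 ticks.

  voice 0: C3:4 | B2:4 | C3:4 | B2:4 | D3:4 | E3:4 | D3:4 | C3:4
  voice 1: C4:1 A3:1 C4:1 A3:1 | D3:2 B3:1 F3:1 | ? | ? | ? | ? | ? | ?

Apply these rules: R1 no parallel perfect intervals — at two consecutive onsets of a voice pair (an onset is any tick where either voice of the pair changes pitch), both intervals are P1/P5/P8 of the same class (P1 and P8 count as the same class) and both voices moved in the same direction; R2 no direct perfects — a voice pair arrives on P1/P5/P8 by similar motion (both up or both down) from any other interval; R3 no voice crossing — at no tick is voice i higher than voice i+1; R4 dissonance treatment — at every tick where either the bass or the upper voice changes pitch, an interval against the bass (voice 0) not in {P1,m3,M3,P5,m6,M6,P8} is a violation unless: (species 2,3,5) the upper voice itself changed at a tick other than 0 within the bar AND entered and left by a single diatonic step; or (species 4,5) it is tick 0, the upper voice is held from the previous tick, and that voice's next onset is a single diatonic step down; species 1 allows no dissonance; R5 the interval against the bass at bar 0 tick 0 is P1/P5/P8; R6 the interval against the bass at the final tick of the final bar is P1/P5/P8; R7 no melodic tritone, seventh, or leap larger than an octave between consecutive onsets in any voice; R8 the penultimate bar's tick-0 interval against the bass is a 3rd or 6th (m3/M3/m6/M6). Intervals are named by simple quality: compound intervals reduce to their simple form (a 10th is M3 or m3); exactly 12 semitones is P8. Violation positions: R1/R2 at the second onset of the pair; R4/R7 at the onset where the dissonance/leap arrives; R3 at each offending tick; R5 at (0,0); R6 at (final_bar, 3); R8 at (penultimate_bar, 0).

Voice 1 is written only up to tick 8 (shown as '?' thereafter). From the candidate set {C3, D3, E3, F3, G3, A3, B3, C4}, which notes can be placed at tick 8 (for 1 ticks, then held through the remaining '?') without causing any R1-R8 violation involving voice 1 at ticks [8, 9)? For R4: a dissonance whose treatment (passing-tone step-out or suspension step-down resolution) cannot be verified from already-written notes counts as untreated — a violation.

{A3, C3, E3}

C3: legal
D3: violates R4
E3: legal
F3: violates R4
G3: violates R2
A3: legal
B3: violates R4,R7
C4: violates R2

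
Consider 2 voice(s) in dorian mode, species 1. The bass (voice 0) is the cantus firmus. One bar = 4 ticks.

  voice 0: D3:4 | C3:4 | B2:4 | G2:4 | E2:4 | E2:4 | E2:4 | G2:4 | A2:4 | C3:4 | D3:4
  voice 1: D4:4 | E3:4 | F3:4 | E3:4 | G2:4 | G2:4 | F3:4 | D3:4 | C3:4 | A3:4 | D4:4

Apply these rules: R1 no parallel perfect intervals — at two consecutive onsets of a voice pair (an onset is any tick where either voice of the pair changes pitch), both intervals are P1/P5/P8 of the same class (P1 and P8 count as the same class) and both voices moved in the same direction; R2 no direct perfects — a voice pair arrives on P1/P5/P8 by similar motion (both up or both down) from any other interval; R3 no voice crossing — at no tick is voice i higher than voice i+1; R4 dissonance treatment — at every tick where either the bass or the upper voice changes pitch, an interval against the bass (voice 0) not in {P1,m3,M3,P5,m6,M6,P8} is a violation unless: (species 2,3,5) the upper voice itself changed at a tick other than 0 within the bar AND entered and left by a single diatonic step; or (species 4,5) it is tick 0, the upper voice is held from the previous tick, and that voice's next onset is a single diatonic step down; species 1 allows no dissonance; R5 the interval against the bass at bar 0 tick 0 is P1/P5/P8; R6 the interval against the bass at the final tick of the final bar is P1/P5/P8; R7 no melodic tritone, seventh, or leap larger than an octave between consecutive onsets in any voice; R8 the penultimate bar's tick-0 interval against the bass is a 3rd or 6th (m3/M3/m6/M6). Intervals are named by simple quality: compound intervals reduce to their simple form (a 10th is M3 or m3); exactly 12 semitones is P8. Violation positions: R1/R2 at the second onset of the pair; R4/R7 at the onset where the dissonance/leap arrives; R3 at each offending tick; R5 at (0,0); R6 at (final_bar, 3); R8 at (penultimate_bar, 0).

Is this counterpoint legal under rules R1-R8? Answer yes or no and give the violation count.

No (5 violations)

bar 0: v0=D3 v1=D4 (P8)
bar 1: v0=C3 v1=E3 (M3)
bar 2: v0=B2 v1=F3 (TT)
bar 3: v0=G2 v1=E3 (M6)
bar 4: v0=E2 v1=G2 (m3)
bar 5: v0=E2 v1=G2 (m3)
bar 6: v0=E2 v1=F3 (m2)
bar 7: v0=G2 v1=D3 (P5)
bar 8: v0=A2 v1=C3 (m3)
bar 9: v0=C3 v1=A3 (M6)
bar 10: v0=D3 v1=D4 (P8)
  R7 @ bar1.0: D4->E3 leap 10st
  R4 @ bar2.0: B2/F3 TT untreated
  R4 @ bar6.0: E2/F3 m2 untreated
  R7 @ bar6.0: G2->F3 leap 10st
  R2 @ bar10.0: C3/A3 M6 -> D3/D4 P8 similar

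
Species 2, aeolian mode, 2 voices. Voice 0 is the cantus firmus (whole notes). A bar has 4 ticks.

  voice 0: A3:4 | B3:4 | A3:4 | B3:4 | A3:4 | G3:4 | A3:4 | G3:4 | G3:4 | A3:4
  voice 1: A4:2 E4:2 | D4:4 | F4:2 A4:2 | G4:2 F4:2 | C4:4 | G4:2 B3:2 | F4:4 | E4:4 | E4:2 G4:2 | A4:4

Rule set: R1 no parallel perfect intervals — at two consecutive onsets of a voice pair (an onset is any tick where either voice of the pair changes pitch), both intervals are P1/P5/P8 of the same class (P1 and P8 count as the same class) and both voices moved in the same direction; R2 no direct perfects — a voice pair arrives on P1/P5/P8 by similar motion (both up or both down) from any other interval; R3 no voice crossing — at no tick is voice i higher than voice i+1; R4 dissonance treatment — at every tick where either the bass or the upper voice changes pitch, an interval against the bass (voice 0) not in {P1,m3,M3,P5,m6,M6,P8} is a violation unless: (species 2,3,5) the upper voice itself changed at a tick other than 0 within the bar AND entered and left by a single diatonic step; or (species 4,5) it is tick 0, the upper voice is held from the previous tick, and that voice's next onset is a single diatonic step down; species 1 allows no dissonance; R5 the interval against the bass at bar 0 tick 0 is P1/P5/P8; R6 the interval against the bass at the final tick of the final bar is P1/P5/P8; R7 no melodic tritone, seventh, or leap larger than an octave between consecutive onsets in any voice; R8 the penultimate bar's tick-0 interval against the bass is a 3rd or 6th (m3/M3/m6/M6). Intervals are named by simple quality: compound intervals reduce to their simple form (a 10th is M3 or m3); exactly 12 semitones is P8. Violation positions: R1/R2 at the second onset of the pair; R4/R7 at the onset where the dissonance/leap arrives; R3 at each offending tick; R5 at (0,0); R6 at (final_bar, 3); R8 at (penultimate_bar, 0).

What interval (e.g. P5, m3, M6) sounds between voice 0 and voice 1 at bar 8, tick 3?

P8

voice 0=G3 voice 1=G4 -> P8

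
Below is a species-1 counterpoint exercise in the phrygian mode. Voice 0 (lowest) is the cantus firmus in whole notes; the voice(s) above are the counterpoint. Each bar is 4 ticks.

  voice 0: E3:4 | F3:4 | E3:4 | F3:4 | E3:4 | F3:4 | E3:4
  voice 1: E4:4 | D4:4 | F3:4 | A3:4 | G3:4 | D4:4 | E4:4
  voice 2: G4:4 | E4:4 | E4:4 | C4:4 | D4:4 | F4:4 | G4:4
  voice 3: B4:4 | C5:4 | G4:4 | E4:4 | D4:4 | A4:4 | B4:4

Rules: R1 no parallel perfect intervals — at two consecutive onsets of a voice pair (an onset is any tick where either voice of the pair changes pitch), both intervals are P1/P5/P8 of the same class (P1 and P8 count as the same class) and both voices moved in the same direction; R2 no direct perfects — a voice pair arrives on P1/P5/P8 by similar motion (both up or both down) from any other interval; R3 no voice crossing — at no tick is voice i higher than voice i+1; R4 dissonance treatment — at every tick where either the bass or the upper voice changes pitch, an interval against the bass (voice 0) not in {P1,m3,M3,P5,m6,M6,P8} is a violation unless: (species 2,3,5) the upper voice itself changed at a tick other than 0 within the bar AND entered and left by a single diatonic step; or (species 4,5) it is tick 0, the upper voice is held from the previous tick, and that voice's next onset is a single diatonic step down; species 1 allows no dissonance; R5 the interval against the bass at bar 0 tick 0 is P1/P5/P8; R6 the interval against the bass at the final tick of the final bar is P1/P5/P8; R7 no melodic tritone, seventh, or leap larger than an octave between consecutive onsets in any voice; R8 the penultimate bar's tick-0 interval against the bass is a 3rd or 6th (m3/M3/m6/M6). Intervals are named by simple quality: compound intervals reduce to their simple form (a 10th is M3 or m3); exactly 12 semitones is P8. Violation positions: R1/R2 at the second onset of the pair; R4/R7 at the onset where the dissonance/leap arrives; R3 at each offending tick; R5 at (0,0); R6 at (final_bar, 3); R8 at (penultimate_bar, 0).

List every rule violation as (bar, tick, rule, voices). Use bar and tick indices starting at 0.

bar 0: v0=E3 v1=E4 v2=G4 v3=B4 downbeat P5
bar 1: v0=F3 v1=D4 v2=E4 v3=C5 downbeat P5
bar 2: v0=E3 v1=F3 v2=E4 v3=G4 downbeat m3
bar 3: v0=F3 v1=A3 v2=C4 v3=E4 downbeat M7
bar 4: v0=E3 v1=G3 v2=D4 v3=D4 downbeat m7
bar 5: v0=F3 v1=D4 v2=F4 v3=A4 downbeat M3
bar 6: v0=E3 v1=E4 v2=G4 v3=B4 downbeat P5
  -> R5 @ bar 0 tick 0 v(0, 2): opens on m3
  -> R1 @ bar 1 tick 0 v(0, 3): E3/B4 P5 -> F3/C5 P5 similar
  -> R4 @ bar 1 tick 0 v(0, 2): F3/E4 M7 untreated
  -> R4 @ bar 2 tick 0 v(0, 1): E3/F3 m2 untreated
  -> R4 @ bar 3 tick 0 v(0, 3): F3/E4 M7 untreated
  -> R1 @ bar 4 tick 0 v(1, 3): A3/E4 P5 -> G3/D4 P5 similar
  -> R4 @ bar 4 tick 0 v(0, 2): E3/D4 m7 untreated
  -> R4 @ bar 4 tick 0 v(0, 3): E3/D4 m7 untreated
  -> R1 @ bar 5 tick 0 v(1, 3): G3/D4 P5 -> D4/A4 P5 similar
  -> R2 @ bar 5 tick 0 v(0, 2): E3/D4 m7 -> F3/F4 P8 similar
  -> R8 @ bar 5 tick 0 v(0, 2): penult P8 not 3rd/6th
  -> R1 @ bar 6 tick 0 v(1, 3): D4/A4 P5 -> E4/B4 P5 similar
  -> R6 @ bar 6 tick 3 v(0, 2): closes on m3

(0, 0, R5, (0, 2))
(1, 0, R1, (0, 3))
(1, 0, R4, (0, 2))
(2, 0, R4, (0, 1))
(3, 0, R4, (0, 3))
(4, 0, R1, (1, 3))
(4, 0, R4, (0, 2))
(4, 0, R4, (0, 3))
(5, 0, R1, (1, 3))
(5, 0, R2, (0, 2))
(5, 0, R8, (0, 2))
(6, 0, R1, (1, 3))
(6, 3, R6, (0, 2))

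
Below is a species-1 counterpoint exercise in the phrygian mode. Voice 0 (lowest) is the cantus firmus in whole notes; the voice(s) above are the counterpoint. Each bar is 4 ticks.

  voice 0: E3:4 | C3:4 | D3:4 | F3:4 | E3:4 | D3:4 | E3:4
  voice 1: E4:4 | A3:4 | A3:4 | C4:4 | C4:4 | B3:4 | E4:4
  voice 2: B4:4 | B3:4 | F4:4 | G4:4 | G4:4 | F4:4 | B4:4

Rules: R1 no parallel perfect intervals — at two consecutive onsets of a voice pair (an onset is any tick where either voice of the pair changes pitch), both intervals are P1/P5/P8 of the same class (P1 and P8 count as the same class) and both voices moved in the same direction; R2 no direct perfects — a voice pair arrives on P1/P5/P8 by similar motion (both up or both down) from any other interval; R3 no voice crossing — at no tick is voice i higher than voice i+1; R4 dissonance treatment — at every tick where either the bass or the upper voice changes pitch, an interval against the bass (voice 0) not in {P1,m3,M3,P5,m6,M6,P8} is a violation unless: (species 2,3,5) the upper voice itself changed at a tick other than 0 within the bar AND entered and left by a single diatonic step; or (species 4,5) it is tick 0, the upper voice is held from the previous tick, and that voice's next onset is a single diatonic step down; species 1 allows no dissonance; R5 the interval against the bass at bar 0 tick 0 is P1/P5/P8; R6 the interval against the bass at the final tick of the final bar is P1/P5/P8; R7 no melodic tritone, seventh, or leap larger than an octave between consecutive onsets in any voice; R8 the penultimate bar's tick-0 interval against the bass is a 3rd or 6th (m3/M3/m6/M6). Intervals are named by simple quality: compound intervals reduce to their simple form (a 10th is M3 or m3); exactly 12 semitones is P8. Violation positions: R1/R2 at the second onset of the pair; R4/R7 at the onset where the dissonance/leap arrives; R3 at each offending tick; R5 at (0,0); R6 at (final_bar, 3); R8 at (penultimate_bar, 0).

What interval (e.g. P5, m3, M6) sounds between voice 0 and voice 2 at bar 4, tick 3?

m3

voice 0=E3 voice 2=G4 -> m3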